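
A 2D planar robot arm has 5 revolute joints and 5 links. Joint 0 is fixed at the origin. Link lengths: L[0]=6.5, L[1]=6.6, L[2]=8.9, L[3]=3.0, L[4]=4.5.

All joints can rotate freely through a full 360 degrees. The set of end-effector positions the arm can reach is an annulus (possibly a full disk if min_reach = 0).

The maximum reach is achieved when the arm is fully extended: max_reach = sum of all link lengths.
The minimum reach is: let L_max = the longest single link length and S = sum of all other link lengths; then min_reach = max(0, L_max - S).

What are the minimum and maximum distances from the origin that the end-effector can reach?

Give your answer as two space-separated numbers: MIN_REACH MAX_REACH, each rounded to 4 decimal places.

Answer: 0.0000 29.5000

Derivation:
Link lengths: [6.5, 6.6, 8.9, 3.0, 4.5]
max_reach = 6.5 + 6.6 + 8.9 + 3 + 4.5 = 29.5
L_max = max([6.5, 6.6, 8.9, 3.0, 4.5]) = 8.9
S (sum of others) = 29.5 - 8.9 = 20.6
min_reach = max(0, 8.9 - 20.6) = max(0, -11.7) = 0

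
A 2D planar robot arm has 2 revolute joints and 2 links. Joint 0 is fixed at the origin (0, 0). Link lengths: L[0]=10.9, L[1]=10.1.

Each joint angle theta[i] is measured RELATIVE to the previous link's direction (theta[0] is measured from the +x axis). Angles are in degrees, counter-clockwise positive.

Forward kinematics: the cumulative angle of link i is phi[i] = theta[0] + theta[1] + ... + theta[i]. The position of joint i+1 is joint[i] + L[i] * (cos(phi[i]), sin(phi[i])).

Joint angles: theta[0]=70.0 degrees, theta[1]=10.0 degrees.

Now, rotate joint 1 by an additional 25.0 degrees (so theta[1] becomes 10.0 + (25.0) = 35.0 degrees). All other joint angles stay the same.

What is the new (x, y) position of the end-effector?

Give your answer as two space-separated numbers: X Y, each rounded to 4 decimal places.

joint[0] = (0.0000, 0.0000)  (base)
link 0: phi[0] = 70 = 70 deg
  cos(70 deg) = 0.3420, sin(70 deg) = 0.9397
  joint[1] = (0.0000, 0.0000) + 10.9 * (0.3420, 0.9397) = (0.0000 + 3.7280, 0.0000 + 10.2426) = (3.7280, 10.2426)
link 1: phi[1] = 70 + 35 = 105 deg
  cos(105 deg) = -0.2588, sin(105 deg) = 0.9659
  joint[2] = (3.7280, 10.2426) + 10.1 * (-0.2588, 0.9659) = (3.7280 + -2.6141, 10.2426 + 9.7559) = (1.1139, 19.9985)
End effector: (1.1139, 19.9985)

Answer: 1.1139 19.9985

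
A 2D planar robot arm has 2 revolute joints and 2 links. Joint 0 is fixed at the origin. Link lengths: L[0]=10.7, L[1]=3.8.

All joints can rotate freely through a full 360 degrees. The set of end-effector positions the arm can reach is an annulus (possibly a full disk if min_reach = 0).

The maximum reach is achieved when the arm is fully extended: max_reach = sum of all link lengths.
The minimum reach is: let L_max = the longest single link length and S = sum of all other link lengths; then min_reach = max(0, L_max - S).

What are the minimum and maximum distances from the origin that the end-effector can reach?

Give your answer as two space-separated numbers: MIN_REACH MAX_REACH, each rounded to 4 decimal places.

Answer: 6.9000 14.5000

Derivation:
Link lengths: [10.7, 3.8]
max_reach = 10.7 + 3.8 = 14.5
L_max = max([10.7, 3.8]) = 10.7
S (sum of others) = 14.5 - 10.7 = 3.8
min_reach = max(0, 10.7 - 3.8) = max(0, 6.9) = 6.9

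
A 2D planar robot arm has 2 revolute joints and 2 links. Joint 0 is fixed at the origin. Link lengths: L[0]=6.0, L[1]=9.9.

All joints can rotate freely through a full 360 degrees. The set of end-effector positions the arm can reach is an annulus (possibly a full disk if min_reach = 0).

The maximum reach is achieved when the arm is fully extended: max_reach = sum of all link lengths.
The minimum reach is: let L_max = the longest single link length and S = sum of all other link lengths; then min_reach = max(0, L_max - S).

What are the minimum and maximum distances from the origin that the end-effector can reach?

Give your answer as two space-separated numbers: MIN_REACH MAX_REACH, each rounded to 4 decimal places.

Link lengths: [6.0, 9.9]
max_reach = 6 + 9.9 = 15.9
L_max = max([6.0, 9.9]) = 9.9
S (sum of others) = 15.9 - 9.9 = 6
min_reach = max(0, 9.9 - 6) = max(0, 3.9) = 3.9

Answer: 3.9000 15.9000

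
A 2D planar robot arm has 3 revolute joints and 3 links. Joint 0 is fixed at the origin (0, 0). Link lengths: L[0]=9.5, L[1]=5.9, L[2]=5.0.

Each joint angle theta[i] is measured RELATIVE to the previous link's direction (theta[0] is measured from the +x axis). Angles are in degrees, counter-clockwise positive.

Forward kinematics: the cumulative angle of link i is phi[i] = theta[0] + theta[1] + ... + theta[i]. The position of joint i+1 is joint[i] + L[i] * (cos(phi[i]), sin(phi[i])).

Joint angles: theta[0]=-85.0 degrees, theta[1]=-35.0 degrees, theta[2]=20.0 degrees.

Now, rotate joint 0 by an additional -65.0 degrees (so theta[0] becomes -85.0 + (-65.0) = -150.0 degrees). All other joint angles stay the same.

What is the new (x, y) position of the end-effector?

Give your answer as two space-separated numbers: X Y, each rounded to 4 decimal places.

Answer: -18.9344 -5.5299

Derivation:
joint[0] = (0.0000, 0.0000)  (base)
link 0: phi[0] = -150 = -150 deg
  cos(-150 deg) = -0.8660, sin(-150 deg) = -0.5000
  joint[1] = (0.0000, 0.0000) + 9.5 * (-0.8660, -0.5000) = (0.0000 + -8.2272, 0.0000 + -4.7500) = (-8.2272, -4.7500)
link 1: phi[1] = -150 + -35 = -185 deg
  cos(-185 deg) = -0.9962, sin(-185 deg) = 0.0872
  joint[2] = (-8.2272, -4.7500) + 5.9 * (-0.9962, 0.0872) = (-8.2272 + -5.8775, -4.7500 + 0.5142) = (-14.1048, -4.2358)
link 2: phi[2] = -150 + -35 + 20 = -165 deg
  cos(-165 deg) = -0.9659, sin(-165 deg) = -0.2588
  joint[3] = (-14.1048, -4.2358) + 5 * (-0.9659, -0.2588) = (-14.1048 + -4.8296, -4.2358 + -1.2941) = (-18.9344, -5.5299)
End effector: (-18.9344, -5.5299)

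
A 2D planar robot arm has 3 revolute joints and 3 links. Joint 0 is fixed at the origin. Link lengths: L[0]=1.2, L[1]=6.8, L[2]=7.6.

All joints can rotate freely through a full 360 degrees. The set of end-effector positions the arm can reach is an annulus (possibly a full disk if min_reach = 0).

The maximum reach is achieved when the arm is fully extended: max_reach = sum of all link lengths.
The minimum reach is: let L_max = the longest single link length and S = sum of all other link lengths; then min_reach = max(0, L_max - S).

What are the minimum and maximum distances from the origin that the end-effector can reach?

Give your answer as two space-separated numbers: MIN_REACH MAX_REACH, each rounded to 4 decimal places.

Link lengths: [1.2, 6.8, 7.6]
max_reach = 1.2 + 6.8 + 7.6 = 15.6
L_max = max([1.2, 6.8, 7.6]) = 7.6
S (sum of others) = 15.6 - 7.6 = 8
min_reach = max(0, 7.6 - 8) = max(0, -0.4) = 0

Answer: 0.0000 15.6000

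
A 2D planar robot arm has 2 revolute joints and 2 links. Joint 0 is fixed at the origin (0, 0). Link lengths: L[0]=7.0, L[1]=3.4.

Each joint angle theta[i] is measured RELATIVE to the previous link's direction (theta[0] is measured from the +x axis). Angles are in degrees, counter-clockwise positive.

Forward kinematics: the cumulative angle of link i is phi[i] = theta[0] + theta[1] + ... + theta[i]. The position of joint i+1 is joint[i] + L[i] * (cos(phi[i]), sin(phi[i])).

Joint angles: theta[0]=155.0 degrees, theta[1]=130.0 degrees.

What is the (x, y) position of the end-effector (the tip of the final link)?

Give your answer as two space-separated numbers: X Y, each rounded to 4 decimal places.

joint[0] = (0.0000, 0.0000)  (base)
link 0: phi[0] = 155 = 155 deg
  cos(155 deg) = -0.9063, sin(155 deg) = 0.4226
  joint[1] = (0.0000, 0.0000) + 7 * (-0.9063, 0.4226) = (0.0000 + -6.3442, 0.0000 + 2.9583) = (-6.3442, 2.9583)
link 1: phi[1] = 155 + 130 = 285 deg
  cos(285 deg) = 0.2588, sin(285 deg) = -0.9659
  joint[2] = (-6.3442, 2.9583) + 3.4 * (0.2588, -0.9659) = (-6.3442 + 0.8800, 2.9583 + -3.2841) = (-5.4642, -0.3258)
End effector: (-5.4642, -0.3258)

Answer: -5.4642 -0.3258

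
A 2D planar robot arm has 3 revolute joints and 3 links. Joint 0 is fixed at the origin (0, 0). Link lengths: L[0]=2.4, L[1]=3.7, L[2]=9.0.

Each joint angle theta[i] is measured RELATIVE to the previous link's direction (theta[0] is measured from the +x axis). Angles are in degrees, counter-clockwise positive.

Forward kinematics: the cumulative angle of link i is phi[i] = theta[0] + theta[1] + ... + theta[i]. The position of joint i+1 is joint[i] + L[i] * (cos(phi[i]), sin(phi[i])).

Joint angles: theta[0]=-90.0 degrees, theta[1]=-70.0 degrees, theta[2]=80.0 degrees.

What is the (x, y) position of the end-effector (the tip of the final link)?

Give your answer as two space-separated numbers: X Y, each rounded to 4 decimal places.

Answer: -1.9140 -12.5287

Derivation:
joint[0] = (0.0000, 0.0000)  (base)
link 0: phi[0] = -90 = -90 deg
  cos(-90 deg) = 0.0000, sin(-90 deg) = -1.0000
  joint[1] = (0.0000, 0.0000) + 2.4 * (0.0000, -1.0000) = (0.0000 + 0.0000, 0.0000 + -2.4000) = (0.0000, -2.4000)
link 1: phi[1] = -90 + -70 = -160 deg
  cos(-160 deg) = -0.9397, sin(-160 deg) = -0.3420
  joint[2] = (0.0000, -2.4000) + 3.7 * (-0.9397, -0.3420) = (0.0000 + -3.4769, -2.4000 + -1.2655) = (-3.4769, -3.6655)
link 2: phi[2] = -90 + -70 + 80 = -80 deg
  cos(-80 deg) = 0.1736, sin(-80 deg) = -0.9848
  joint[3] = (-3.4769, -3.6655) + 9 * (0.1736, -0.9848) = (-3.4769 + 1.5628, -3.6655 + -8.8633) = (-1.9140, -12.5287)
End effector: (-1.9140, -12.5287)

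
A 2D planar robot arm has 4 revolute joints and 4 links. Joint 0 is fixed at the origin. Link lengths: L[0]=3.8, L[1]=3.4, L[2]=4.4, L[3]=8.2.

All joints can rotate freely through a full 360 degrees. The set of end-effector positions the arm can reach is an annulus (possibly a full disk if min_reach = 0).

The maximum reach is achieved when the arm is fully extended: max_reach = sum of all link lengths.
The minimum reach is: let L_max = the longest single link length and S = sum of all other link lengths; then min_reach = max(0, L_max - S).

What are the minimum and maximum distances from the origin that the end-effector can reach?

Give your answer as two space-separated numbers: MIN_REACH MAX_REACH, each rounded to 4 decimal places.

Link lengths: [3.8, 3.4, 4.4, 8.2]
max_reach = 3.8 + 3.4 + 4.4 + 8.2 = 19.8
L_max = max([3.8, 3.4, 4.4, 8.2]) = 8.2
S (sum of others) = 19.8 - 8.2 = 11.6
min_reach = max(0, 8.2 - 11.6) = max(0, -3.4) = 0

Answer: 0.0000 19.8000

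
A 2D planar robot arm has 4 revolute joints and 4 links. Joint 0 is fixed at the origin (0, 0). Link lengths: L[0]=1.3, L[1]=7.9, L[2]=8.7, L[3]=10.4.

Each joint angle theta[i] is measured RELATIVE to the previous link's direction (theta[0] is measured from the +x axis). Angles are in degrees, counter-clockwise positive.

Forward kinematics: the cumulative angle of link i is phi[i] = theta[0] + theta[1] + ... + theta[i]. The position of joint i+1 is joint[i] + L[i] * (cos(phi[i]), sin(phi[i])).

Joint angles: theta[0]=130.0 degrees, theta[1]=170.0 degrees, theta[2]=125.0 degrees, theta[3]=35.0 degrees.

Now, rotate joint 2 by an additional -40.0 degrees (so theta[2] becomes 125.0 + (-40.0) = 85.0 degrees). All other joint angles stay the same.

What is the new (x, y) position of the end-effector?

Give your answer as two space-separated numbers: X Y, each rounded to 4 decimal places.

joint[0] = (0.0000, 0.0000)  (base)
link 0: phi[0] = 130 = 130 deg
  cos(130 deg) = -0.6428, sin(130 deg) = 0.7660
  joint[1] = (0.0000, 0.0000) + 1.3 * (-0.6428, 0.7660) = (0.0000 + -0.8356, 0.0000 + 0.9959) = (-0.8356, 0.9959)
link 1: phi[1] = 130 + 170 = 300 deg
  cos(300 deg) = 0.5000, sin(300 deg) = -0.8660
  joint[2] = (-0.8356, 0.9959) + 7.9 * (0.5000, -0.8660) = (-0.8356 + 3.9500, 0.9959 + -6.8416) = (3.1144, -5.8457)
link 2: phi[2] = 130 + 170 + 85 = 385 deg
  cos(385 deg) = 0.9063, sin(385 deg) = 0.4226
  joint[3] = (3.1144, -5.8457) + 8.7 * (0.9063, 0.4226) = (3.1144 + 7.8849, -5.8457 + 3.6768) = (10.9993, -2.1690)
link 3: phi[3] = 130 + 170 + 85 + 35 = 420 deg
  cos(420 deg) = 0.5000, sin(420 deg) = 0.8660
  joint[4] = (10.9993, -2.1690) + 10.4 * (0.5000, 0.8660) = (10.9993 + 5.2000, -2.1690 + 9.0067) = (16.1993, 6.8377)
End effector: (16.1993, 6.8377)

Answer: 16.1993 6.8377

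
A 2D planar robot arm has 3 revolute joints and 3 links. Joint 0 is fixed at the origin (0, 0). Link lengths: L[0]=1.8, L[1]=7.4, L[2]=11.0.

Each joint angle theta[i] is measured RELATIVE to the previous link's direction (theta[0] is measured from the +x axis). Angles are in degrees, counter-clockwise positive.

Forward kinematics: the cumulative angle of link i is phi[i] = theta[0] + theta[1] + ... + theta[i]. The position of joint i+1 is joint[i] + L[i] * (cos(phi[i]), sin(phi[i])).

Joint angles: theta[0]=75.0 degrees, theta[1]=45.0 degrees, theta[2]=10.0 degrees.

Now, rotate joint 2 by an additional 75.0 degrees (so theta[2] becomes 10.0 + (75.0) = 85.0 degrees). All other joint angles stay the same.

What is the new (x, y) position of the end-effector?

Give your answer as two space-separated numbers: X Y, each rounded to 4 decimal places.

joint[0] = (0.0000, 0.0000)  (base)
link 0: phi[0] = 75 = 75 deg
  cos(75 deg) = 0.2588, sin(75 deg) = 0.9659
  joint[1] = (0.0000, 0.0000) + 1.8 * (0.2588, 0.9659) = (0.0000 + 0.4659, 0.0000 + 1.7387) = (0.4659, 1.7387)
link 1: phi[1] = 75 + 45 = 120 deg
  cos(120 deg) = -0.5000, sin(120 deg) = 0.8660
  joint[2] = (0.4659, 1.7387) + 7.4 * (-0.5000, 0.8660) = (0.4659 + -3.7000, 1.7387 + 6.4086) = (-3.2341, 8.1473)
link 2: phi[2] = 75 + 45 + 85 = 205 deg
  cos(205 deg) = -0.9063, sin(205 deg) = -0.4226
  joint[3] = (-3.2341, 8.1473) + 11 * (-0.9063, -0.4226) = (-3.2341 + -9.9694, 8.1473 + -4.6488) = (-13.2035, 3.4985)
End effector: (-13.2035, 3.4985)

Answer: -13.2035 3.4985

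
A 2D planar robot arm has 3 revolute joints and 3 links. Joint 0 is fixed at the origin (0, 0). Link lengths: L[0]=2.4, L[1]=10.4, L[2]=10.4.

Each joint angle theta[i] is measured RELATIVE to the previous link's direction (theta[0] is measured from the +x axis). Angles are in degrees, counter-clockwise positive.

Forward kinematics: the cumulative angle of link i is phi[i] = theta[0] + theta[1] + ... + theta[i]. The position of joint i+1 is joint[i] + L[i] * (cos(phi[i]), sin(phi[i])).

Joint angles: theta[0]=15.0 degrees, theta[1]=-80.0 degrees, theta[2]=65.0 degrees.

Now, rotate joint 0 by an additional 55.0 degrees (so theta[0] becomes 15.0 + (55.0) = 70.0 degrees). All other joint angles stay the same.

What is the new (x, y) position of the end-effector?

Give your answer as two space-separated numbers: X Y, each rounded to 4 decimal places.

Answer: 17.0280 8.9685

Derivation:
joint[0] = (0.0000, 0.0000)  (base)
link 0: phi[0] = 70 = 70 deg
  cos(70 deg) = 0.3420, sin(70 deg) = 0.9397
  joint[1] = (0.0000, 0.0000) + 2.4 * (0.3420, 0.9397) = (0.0000 + 0.8208, 0.0000 + 2.2553) = (0.8208, 2.2553)
link 1: phi[1] = 70 + -80 = -10 deg
  cos(-10 deg) = 0.9848, sin(-10 deg) = -0.1736
  joint[2] = (0.8208, 2.2553) + 10.4 * (0.9848, -0.1736) = (0.8208 + 10.2420, 2.2553 + -1.8059) = (11.0628, 0.4493)
link 2: phi[2] = 70 + -80 + 65 = 55 deg
  cos(55 deg) = 0.5736, sin(55 deg) = 0.8192
  joint[3] = (11.0628, 0.4493) + 10.4 * (0.5736, 0.8192) = (11.0628 + 5.9652, 0.4493 + 8.5192) = (17.0280, 8.9685)
End effector: (17.0280, 8.9685)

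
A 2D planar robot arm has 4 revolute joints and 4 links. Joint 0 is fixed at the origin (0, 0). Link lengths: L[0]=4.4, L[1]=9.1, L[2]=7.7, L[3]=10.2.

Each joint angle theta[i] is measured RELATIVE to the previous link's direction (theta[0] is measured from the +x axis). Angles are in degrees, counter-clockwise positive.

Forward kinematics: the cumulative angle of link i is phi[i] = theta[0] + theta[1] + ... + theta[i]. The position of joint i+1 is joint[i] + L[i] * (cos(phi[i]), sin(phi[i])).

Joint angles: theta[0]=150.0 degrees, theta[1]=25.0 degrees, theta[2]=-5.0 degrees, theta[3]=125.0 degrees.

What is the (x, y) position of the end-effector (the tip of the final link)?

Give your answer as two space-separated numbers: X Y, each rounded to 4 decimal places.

joint[0] = (0.0000, 0.0000)  (base)
link 0: phi[0] = 150 = 150 deg
  cos(150 deg) = -0.8660, sin(150 deg) = 0.5000
  joint[1] = (0.0000, 0.0000) + 4.4 * (-0.8660, 0.5000) = (0.0000 + -3.8105, 0.0000 + 2.2000) = (-3.8105, 2.2000)
link 1: phi[1] = 150 + 25 = 175 deg
  cos(175 deg) = -0.9962, sin(175 deg) = 0.0872
  joint[2] = (-3.8105, 2.2000) + 9.1 * (-0.9962, 0.0872) = (-3.8105 + -9.0654, 2.2000 + 0.7931) = (-12.8759, 2.9931)
link 2: phi[2] = 150 + 25 + -5 = 170 deg
  cos(170 deg) = -0.9848, sin(170 deg) = 0.1736
  joint[3] = (-12.8759, 2.9931) + 7.7 * (-0.9848, 0.1736) = (-12.8759 + -7.5830, 2.9931 + 1.3371) = (-20.4589, 4.3302)
link 3: phi[3] = 150 + 25 + -5 + 125 = 295 deg
  cos(295 deg) = 0.4226, sin(295 deg) = -0.9063
  joint[4] = (-20.4589, 4.3302) + 10.2 * (0.4226, -0.9063) = (-20.4589 + 4.3107, 4.3302 + -9.2443) = (-16.1482, -4.9141)
End effector: (-16.1482, -4.9141)

Answer: -16.1482 -4.9141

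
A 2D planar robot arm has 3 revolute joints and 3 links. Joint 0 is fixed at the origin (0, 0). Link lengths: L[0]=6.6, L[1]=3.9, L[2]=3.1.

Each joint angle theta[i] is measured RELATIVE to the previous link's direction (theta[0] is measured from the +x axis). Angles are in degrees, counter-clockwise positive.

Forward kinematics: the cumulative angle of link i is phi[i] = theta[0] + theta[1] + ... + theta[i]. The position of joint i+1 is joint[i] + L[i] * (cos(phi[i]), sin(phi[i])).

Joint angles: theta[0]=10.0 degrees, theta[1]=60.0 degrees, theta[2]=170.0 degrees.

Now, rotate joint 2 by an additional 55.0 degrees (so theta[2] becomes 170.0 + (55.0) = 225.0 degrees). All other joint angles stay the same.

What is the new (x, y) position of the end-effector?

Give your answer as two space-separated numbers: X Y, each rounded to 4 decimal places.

Answer: 9.1437 2.0013

Derivation:
joint[0] = (0.0000, 0.0000)  (base)
link 0: phi[0] = 10 = 10 deg
  cos(10 deg) = 0.9848, sin(10 deg) = 0.1736
  joint[1] = (0.0000, 0.0000) + 6.6 * (0.9848, 0.1736) = (0.0000 + 6.4997, 0.0000 + 1.1461) = (6.4997, 1.1461)
link 1: phi[1] = 10 + 60 = 70 deg
  cos(70 deg) = 0.3420, sin(70 deg) = 0.9397
  joint[2] = (6.4997, 1.1461) + 3.9 * (0.3420, 0.9397) = (6.4997 + 1.3339, 1.1461 + 3.6648) = (7.8336, 4.8109)
link 2: phi[2] = 10 + 60 + 225 = 295 deg
  cos(295 deg) = 0.4226, sin(295 deg) = -0.9063
  joint[3] = (7.8336, 4.8109) + 3.1 * (0.4226, -0.9063) = (7.8336 + 1.3101, 4.8109 + -2.8096) = (9.1437, 2.0013)
End effector: (9.1437, 2.0013)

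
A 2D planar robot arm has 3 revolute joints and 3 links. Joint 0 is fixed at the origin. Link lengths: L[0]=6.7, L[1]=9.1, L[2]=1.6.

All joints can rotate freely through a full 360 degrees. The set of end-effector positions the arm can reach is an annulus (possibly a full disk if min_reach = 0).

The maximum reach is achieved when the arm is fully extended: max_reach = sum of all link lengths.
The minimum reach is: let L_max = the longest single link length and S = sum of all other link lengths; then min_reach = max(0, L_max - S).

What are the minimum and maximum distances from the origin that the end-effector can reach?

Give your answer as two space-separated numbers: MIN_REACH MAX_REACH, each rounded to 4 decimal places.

Link lengths: [6.7, 9.1, 1.6]
max_reach = 6.7 + 9.1 + 1.6 = 17.4
L_max = max([6.7, 9.1, 1.6]) = 9.1
S (sum of others) = 17.4 - 9.1 = 8.3
min_reach = max(0, 9.1 - 8.3) = max(0, 0.8) = 0.8

Answer: 0.8000 17.4000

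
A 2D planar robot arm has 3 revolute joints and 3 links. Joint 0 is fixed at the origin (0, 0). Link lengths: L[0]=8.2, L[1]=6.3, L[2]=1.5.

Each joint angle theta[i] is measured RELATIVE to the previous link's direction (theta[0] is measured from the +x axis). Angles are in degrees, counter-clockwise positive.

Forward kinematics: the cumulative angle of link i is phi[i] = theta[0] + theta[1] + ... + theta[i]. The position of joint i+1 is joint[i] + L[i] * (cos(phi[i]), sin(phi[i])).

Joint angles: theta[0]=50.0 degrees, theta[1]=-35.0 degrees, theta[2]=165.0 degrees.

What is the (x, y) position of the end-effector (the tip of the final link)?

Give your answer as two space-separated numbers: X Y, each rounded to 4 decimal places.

joint[0] = (0.0000, 0.0000)  (base)
link 0: phi[0] = 50 = 50 deg
  cos(50 deg) = 0.6428, sin(50 deg) = 0.7660
  joint[1] = (0.0000, 0.0000) + 8.2 * (0.6428, 0.7660) = (0.0000 + 5.2709, 0.0000 + 6.2816) = (5.2709, 6.2816)
link 1: phi[1] = 50 + -35 = 15 deg
  cos(15 deg) = 0.9659, sin(15 deg) = 0.2588
  joint[2] = (5.2709, 6.2816) + 6.3 * (0.9659, 0.2588) = (5.2709 + 6.0853, 6.2816 + 1.6306) = (11.3562, 7.9121)
link 2: phi[2] = 50 + -35 + 165 = 180 deg
  cos(180 deg) = -1.0000, sin(180 deg) = 0.0000
  joint[3] = (11.3562, 7.9121) + 1.5 * (-1.0000, 0.0000) = (11.3562 + -1.5000, 7.9121 + 0.0000) = (9.8562, 7.9121)
End effector: (9.8562, 7.9121)

Answer: 9.8562 7.9121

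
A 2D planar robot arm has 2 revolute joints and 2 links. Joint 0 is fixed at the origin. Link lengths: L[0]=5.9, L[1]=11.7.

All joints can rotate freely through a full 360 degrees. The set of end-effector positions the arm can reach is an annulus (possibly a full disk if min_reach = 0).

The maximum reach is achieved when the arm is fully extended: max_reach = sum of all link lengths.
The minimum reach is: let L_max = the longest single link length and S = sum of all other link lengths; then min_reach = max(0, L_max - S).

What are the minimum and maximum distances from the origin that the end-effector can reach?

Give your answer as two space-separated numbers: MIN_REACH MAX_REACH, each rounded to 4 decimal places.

Answer: 5.8000 17.6000

Derivation:
Link lengths: [5.9, 11.7]
max_reach = 5.9 + 11.7 = 17.6
L_max = max([5.9, 11.7]) = 11.7
S (sum of others) = 17.6 - 11.7 = 5.9
min_reach = max(0, 11.7 - 5.9) = max(0, 5.8) = 5.8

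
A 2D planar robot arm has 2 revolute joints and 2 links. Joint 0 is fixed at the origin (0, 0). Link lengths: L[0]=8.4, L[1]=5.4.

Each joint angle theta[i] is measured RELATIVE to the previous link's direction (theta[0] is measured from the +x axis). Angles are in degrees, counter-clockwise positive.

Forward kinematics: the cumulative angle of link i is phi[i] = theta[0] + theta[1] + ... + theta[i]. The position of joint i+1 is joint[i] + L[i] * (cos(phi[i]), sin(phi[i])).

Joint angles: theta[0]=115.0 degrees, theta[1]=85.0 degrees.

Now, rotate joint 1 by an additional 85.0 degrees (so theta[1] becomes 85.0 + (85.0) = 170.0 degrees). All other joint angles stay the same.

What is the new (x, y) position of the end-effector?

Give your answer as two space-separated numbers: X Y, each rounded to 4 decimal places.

joint[0] = (0.0000, 0.0000)  (base)
link 0: phi[0] = 115 = 115 deg
  cos(115 deg) = -0.4226, sin(115 deg) = 0.9063
  joint[1] = (0.0000, 0.0000) + 8.4 * (-0.4226, 0.9063) = (0.0000 + -3.5500, 0.0000 + 7.6130) = (-3.5500, 7.6130)
link 1: phi[1] = 115 + 170 = 285 deg
  cos(285 deg) = 0.2588, sin(285 deg) = -0.9659
  joint[2] = (-3.5500, 7.6130) + 5.4 * (0.2588, -0.9659) = (-3.5500 + 1.3976, 7.6130 + -5.2160) = (-2.1524, 2.3970)
End effector: (-2.1524, 2.3970)

Answer: -2.1524 2.3970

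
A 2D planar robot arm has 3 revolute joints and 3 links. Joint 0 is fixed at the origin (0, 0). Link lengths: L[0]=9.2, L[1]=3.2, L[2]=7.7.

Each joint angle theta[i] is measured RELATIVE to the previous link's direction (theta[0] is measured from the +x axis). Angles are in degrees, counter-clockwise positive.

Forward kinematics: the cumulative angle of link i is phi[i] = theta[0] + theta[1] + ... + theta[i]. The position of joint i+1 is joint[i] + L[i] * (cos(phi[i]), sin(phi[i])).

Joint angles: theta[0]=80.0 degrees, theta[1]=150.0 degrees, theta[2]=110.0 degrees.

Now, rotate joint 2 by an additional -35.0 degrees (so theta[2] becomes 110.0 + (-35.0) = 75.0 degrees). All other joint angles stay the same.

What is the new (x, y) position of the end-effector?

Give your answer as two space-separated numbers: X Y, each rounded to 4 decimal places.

Answer: 3.9572 0.3014

Derivation:
joint[0] = (0.0000, 0.0000)  (base)
link 0: phi[0] = 80 = 80 deg
  cos(80 deg) = 0.1736, sin(80 deg) = 0.9848
  joint[1] = (0.0000, 0.0000) + 9.2 * (0.1736, 0.9848) = (0.0000 + 1.5976, 0.0000 + 9.0602) = (1.5976, 9.0602)
link 1: phi[1] = 80 + 150 = 230 deg
  cos(230 deg) = -0.6428, sin(230 deg) = -0.7660
  joint[2] = (1.5976, 9.0602) + 3.2 * (-0.6428, -0.7660) = (1.5976 + -2.0569, 9.0602 + -2.4513) = (-0.4594, 6.6089)
link 2: phi[2] = 80 + 150 + 75 = 305 deg
  cos(305 deg) = 0.5736, sin(305 deg) = -0.8192
  joint[3] = (-0.4594, 6.6089) + 7.7 * (0.5736, -0.8192) = (-0.4594 + 4.4165, 6.6089 + -6.3075) = (3.9572, 0.3014)
End effector: (3.9572, 0.3014)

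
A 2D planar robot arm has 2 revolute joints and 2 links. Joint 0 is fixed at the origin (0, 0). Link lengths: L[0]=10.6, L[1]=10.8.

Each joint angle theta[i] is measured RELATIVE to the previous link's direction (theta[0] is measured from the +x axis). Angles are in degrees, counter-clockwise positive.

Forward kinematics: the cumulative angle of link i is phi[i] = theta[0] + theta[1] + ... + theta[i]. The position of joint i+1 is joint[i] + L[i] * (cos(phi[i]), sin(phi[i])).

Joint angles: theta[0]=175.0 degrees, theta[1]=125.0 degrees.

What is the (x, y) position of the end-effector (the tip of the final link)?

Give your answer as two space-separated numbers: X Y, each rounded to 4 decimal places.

Answer: -5.1597 -8.4292

Derivation:
joint[0] = (0.0000, 0.0000)  (base)
link 0: phi[0] = 175 = 175 deg
  cos(175 deg) = -0.9962, sin(175 deg) = 0.0872
  joint[1] = (0.0000, 0.0000) + 10.6 * (-0.9962, 0.0872) = (0.0000 + -10.5597, 0.0000 + 0.9239) = (-10.5597, 0.9239)
link 1: phi[1] = 175 + 125 = 300 deg
  cos(300 deg) = 0.5000, sin(300 deg) = -0.8660
  joint[2] = (-10.5597, 0.9239) + 10.8 * (0.5000, -0.8660) = (-10.5597 + 5.4000, 0.9239 + -9.3531) = (-5.1597, -8.4292)
End effector: (-5.1597, -8.4292)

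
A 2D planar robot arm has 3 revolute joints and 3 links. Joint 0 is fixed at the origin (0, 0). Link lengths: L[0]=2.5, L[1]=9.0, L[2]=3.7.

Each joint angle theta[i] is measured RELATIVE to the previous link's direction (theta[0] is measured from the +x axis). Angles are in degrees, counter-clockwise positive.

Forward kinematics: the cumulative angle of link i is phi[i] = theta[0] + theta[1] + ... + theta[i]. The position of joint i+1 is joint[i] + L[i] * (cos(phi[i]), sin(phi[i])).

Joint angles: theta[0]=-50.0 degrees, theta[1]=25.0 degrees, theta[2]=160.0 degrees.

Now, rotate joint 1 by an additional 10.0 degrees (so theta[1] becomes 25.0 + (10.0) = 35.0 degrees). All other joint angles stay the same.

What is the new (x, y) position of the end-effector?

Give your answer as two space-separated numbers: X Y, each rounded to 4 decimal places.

joint[0] = (0.0000, 0.0000)  (base)
link 0: phi[0] = -50 = -50 deg
  cos(-50 deg) = 0.6428, sin(-50 deg) = -0.7660
  joint[1] = (0.0000, 0.0000) + 2.5 * (0.6428, -0.7660) = (0.0000 + 1.6070, 0.0000 + -1.9151) = (1.6070, -1.9151)
link 1: phi[1] = -50 + 35 = -15 deg
  cos(-15 deg) = 0.9659, sin(-15 deg) = -0.2588
  joint[2] = (1.6070, -1.9151) + 9 * (0.9659, -0.2588) = (1.6070 + 8.6933, -1.9151 + -2.3294) = (10.3003, -4.2445)
link 2: phi[2] = -50 + 35 + 160 = 145 deg
  cos(145 deg) = -0.8192, sin(145 deg) = 0.5736
  joint[3] = (10.3003, -4.2445) + 3.7 * (-0.8192, 0.5736) = (10.3003 + -3.0309, -4.2445 + 2.1222) = (7.2694, -2.1222)
End effector: (7.2694, -2.1222)

Answer: 7.2694 -2.1222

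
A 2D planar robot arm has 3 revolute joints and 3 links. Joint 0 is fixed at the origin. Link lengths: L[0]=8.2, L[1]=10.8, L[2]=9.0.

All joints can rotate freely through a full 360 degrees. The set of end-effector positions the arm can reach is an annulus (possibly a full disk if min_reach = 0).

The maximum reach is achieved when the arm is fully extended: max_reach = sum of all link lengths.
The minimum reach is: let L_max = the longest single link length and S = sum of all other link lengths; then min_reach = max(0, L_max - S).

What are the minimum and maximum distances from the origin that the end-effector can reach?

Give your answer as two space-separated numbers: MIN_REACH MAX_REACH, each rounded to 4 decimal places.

Answer: 0.0000 28.0000

Derivation:
Link lengths: [8.2, 10.8, 9.0]
max_reach = 8.2 + 10.8 + 9 = 28
L_max = max([8.2, 10.8, 9.0]) = 10.8
S (sum of others) = 28 - 10.8 = 17.2
min_reach = max(0, 10.8 - 17.2) = max(0, -6.4) = 0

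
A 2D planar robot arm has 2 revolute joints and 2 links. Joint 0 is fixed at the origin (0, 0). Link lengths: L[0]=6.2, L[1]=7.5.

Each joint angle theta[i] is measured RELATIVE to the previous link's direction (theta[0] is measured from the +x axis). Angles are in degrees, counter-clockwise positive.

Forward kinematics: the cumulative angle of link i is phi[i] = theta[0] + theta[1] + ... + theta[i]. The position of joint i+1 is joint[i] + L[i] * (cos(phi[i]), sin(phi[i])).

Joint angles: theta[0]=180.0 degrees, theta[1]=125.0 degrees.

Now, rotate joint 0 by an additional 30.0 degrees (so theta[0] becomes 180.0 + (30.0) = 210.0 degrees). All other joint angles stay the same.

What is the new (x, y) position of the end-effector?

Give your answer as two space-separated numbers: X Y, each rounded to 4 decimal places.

joint[0] = (0.0000, 0.0000)  (base)
link 0: phi[0] = 210 = 210 deg
  cos(210 deg) = -0.8660, sin(210 deg) = -0.5000
  joint[1] = (0.0000, 0.0000) + 6.2 * (-0.8660, -0.5000) = (0.0000 + -5.3694, 0.0000 + -3.1000) = (-5.3694, -3.1000)
link 1: phi[1] = 210 + 125 = 335 deg
  cos(335 deg) = 0.9063, sin(335 deg) = -0.4226
  joint[2] = (-5.3694, -3.1000) + 7.5 * (0.9063, -0.4226) = (-5.3694 + 6.7973, -3.1000 + -3.1696) = (1.4280, -6.2696)
End effector: (1.4280, -6.2696)

Answer: 1.4280 -6.2696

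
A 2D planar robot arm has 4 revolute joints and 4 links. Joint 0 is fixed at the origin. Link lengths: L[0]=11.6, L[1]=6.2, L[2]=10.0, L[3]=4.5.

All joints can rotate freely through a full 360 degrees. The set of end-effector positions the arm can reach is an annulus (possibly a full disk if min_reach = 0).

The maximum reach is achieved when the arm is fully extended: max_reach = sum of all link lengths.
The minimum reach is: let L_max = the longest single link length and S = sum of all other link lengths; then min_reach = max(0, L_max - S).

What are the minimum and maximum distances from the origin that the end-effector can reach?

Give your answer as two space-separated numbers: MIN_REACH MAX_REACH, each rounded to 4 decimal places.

Link lengths: [11.6, 6.2, 10.0, 4.5]
max_reach = 11.6 + 6.2 + 10 + 4.5 = 32.3
L_max = max([11.6, 6.2, 10.0, 4.5]) = 11.6
S (sum of others) = 32.3 - 11.6 = 20.7
min_reach = max(0, 11.6 - 20.7) = max(0, -9.1) = 0

Answer: 0.0000 32.3000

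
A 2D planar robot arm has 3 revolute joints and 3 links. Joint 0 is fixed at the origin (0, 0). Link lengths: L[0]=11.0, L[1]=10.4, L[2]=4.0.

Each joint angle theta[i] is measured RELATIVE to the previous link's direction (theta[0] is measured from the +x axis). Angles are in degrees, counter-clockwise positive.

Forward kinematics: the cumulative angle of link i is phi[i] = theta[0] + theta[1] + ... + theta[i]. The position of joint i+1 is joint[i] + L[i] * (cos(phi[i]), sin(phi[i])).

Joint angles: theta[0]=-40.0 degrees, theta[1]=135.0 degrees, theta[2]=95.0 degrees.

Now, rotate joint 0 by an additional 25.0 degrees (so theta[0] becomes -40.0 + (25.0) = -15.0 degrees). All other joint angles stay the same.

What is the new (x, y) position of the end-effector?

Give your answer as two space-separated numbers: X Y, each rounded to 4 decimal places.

joint[0] = (0.0000, 0.0000)  (base)
link 0: phi[0] = -15 = -15 deg
  cos(-15 deg) = 0.9659, sin(-15 deg) = -0.2588
  joint[1] = (0.0000, 0.0000) + 11 * (0.9659, -0.2588) = (0.0000 + 10.6252, 0.0000 + -2.8470) = (10.6252, -2.8470)
link 1: phi[1] = -15 + 135 = 120 deg
  cos(120 deg) = -0.5000, sin(120 deg) = 0.8660
  joint[2] = (10.6252, -2.8470) + 10.4 * (-0.5000, 0.8660) = (10.6252 + -5.2000, -2.8470 + 9.0067) = (5.4252, 6.1597)
link 2: phi[2] = -15 + 135 + 95 = 215 deg
  cos(215 deg) = -0.8192, sin(215 deg) = -0.5736
  joint[3] = (5.4252, 6.1597) + 4 * (-0.8192, -0.5736) = (5.4252 + -3.2766, 6.1597 + -2.2943) = (2.1486, 3.8653)
End effector: (2.1486, 3.8653)

Answer: 2.1486 3.8653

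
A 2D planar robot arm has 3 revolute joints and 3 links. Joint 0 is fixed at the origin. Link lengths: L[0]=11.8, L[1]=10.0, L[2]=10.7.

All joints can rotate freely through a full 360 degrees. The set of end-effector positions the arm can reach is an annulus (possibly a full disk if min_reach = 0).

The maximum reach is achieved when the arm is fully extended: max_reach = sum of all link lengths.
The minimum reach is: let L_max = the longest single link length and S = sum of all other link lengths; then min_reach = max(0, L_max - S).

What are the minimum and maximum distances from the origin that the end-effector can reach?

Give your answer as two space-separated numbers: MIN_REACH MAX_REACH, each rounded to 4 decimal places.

Link lengths: [11.8, 10.0, 10.7]
max_reach = 11.8 + 10 + 10.7 = 32.5
L_max = max([11.8, 10.0, 10.7]) = 11.8
S (sum of others) = 32.5 - 11.8 = 20.7
min_reach = max(0, 11.8 - 20.7) = max(0, -8.9) = 0

Answer: 0.0000 32.5000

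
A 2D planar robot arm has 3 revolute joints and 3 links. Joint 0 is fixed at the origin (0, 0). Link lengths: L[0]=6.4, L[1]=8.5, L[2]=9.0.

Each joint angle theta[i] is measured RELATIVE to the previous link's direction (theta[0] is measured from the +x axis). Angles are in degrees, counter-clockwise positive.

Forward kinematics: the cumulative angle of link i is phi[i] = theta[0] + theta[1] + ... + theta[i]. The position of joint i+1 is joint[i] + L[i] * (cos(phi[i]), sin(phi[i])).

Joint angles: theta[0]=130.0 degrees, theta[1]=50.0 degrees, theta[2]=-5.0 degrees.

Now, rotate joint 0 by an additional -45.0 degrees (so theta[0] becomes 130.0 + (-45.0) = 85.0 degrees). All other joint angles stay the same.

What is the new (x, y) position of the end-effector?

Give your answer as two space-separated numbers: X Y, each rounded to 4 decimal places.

joint[0] = (0.0000, 0.0000)  (base)
link 0: phi[0] = 85 = 85 deg
  cos(85 deg) = 0.0872, sin(85 deg) = 0.9962
  joint[1] = (0.0000, 0.0000) + 6.4 * (0.0872, 0.9962) = (0.0000 + 0.5578, 0.0000 + 6.3756) = (0.5578, 6.3756)
link 1: phi[1] = 85 + 50 = 135 deg
  cos(135 deg) = -0.7071, sin(135 deg) = 0.7071
  joint[2] = (0.5578, 6.3756) + 8.5 * (-0.7071, 0.7071) = (0.5578 + -6.0104, 6.3756 + 6.0104) = (-5.4526, 12.3861)
link 2: phi[2] = 85 + 50 + -5 = 130 deg
  cos(130 deg) = -0.6428, sin(130 deg) = 0.7660
  joint[3] = (-5.4526, 12.3861) + 9 * (-0.6428, 0.7660) = (-5.4526 + -5.7851, 12.3861 + 6.8944) = (-11.2377, 19.2805)
End effector: (-11.2377, 19.2805)

Answer: -11.2377 19.2805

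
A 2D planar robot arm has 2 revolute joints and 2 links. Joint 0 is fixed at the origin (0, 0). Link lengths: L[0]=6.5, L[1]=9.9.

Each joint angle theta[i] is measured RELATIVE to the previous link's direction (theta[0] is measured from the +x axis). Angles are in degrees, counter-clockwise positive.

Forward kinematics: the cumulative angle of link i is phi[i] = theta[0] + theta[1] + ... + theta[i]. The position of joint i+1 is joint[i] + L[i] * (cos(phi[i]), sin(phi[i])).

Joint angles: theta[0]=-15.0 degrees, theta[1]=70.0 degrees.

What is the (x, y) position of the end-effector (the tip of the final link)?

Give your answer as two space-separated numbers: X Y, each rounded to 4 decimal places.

Answer: 11.9569 6.4273

Derivation:
joint[0] = (0.0000, 0.0000)  (base)
link 0: phi[0] = -15 = -15 deg
  cos(-15 deg) = 0.9659, sin(-15 deg) = -0.2588
  joint[1] = (0.0000, 0.0000) + 6.5 * (0.9659, -0.2588) = (0.0000 + 6.2785, 0.0000 + -1.6823) = (6.2785, -1.6823)
link 1: phi[1] = -15 + 70 = 55 deg
  cos(55 deg) = 0.5736, sin(55 deg) = 0.8192
  joint[2] = (6.2785, -1.6823) + 9.9 * (0.5736, 0.8192) = (6.2785 + 5.6784, -1.6823 + 8.1096) = (11.9569, 6.4273)
End effector: (11.9569, 6.4273)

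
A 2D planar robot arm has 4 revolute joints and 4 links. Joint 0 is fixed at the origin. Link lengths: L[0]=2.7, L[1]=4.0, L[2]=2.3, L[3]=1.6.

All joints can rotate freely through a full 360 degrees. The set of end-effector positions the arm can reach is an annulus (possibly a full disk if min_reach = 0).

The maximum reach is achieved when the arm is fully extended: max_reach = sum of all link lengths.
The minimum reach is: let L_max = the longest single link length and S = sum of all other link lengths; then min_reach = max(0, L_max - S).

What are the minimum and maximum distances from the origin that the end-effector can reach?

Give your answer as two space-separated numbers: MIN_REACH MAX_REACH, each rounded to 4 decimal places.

Answer: 0.0000 10.6000

Derivation:
Link lengths: [2.7, 4.0, 2.3, 1.6]
max_reach = 2.7 + 4 + 2.3 + 1.6 = 10.6
L_max = max([2.7, 4.0, 2.3, 1.6]) = 4
S (sum of others) = 10.6 - 4 = 6.6
min_reach = max(0, 4 - 6.6) = max(0, -2.6) = 0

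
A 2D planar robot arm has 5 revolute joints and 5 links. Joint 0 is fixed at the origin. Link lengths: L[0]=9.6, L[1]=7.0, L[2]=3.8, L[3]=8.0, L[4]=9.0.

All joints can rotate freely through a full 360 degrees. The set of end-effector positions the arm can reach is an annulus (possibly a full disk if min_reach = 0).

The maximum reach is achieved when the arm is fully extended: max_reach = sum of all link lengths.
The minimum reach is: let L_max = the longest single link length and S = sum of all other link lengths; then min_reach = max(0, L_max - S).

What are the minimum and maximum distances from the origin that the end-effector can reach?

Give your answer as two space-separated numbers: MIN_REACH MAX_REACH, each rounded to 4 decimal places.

Link lengths: [9.6, 7.0, 3.8, 8.0, 9.0]
max_reach = 9.6 + 7 + 3.8 + 8 + 9 = 37.4
L_max = max([9.6, 7.0, 3.8, 8.0, 9.0]) = 9.6
S (sum of others) = 37.4 - 9.6 = 27.8
min_reach = max(0, 9.6 - 27.8) = max(0, -18.2) = 0

Answer: 0.0000 37.4000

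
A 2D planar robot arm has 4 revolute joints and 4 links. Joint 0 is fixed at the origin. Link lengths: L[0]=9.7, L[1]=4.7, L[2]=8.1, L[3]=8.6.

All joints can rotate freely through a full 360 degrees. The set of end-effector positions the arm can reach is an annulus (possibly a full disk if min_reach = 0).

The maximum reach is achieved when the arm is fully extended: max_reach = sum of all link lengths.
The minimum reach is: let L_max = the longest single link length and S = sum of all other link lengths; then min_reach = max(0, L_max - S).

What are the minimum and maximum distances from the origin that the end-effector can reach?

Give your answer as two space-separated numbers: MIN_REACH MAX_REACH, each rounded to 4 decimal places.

Link lengths: [9.7, 4.7, 8.1, 8.6]
max_reach = 9.7 + 4.7 + 8.1 + 8.6 = 31.1
L_max = max([9.7, 4.7, 8.1, 8.6]) = 9.7
S (sum of others) = 31.1 - 9.7 = 21.4
min_reach = max(0, 9.7 - 21.4) = max(0, -11.7) = 0

Answer: 0.0000 31.1000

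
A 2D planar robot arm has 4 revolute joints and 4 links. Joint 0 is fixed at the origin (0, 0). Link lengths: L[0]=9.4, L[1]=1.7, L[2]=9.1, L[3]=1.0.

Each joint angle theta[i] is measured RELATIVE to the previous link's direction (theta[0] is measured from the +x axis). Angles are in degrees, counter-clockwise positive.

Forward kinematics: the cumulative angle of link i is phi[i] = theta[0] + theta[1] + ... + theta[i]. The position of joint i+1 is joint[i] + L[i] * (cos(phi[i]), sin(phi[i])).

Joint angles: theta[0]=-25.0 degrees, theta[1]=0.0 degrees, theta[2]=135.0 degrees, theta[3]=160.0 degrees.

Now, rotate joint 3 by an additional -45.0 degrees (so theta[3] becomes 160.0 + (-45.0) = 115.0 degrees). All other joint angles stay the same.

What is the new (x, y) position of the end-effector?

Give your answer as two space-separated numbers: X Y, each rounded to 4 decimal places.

joint[0] = (0.0000, 0.0000)  (base)
link 0: phi[0] = -25 = -25 deg
  cos(-25 deg) = 0.9063, sin(-25 deg) = -0.4226
  joint[1] = (0.0000, 0.0000) + 9.4 * (0.9063, -0.4226) = (0.0000 + 8.5193, 0.0000 + -3.9726) = (8.5193, -3.9726)
link 1: phi[1] = -25 + 0 = -25 deg
  cos(-25 deg) = 0.9063, sin(-25 deg) = -0.4226
  joint[2] = (8.5193, -3.9726) + 1.7 * (0.9063, -0.4226) = (8.5193 + 1.5407, -3.9726 + -0.7185) = (10.0600, -4.6911)
link 2: phi[2] = -25 + 0 + 135 = 110 deg
  cos(110 deg) = -0.3420, sin(110 deg) = 0.9397
  joint[3] = (10.0600, -4.6911) + 9.1 * (-0.3420, 0.9397) = (10.0600 + -3.1124, -4.6911 + 8.5512) = (6.9476, 3.8601)
link 3: phi[3] = -25 + 0 + 135 + 115 = 225 deg
  cos(225 deg) = -0.7071, sin(225 deg) = -0.7071
  joint[4] = (6.9476, 3.8601) + 1 * (-0.7071, -0.7071) = (6.9476 + -0.7071, 3.8601 + -0.7071) = (6.2405, 3.1530)
End effector: (6.2405, 3.1530)

Answer: 6.2405 3.1530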